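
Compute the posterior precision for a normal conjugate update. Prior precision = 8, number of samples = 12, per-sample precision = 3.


tau_post = tau_0 + n * tau
= 8 + 12 * 3 = 44

44


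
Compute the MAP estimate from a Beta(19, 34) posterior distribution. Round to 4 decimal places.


MAP = mode of Beta distribution
= (alpha - 1)/(alpha + beta - 2)
= (19-1)/(19+34-2)
= 18/51 = 0.3529

0.3529


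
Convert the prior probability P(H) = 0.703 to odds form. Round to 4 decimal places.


P(not H) = 1 - 0.703 = 0.297
Odds = 0.703 / 0.297 = 2.367

2.367


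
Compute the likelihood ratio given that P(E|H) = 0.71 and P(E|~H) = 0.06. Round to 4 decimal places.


LR = P(E|H) / P(E|~H)
= 0.71 / 0.06 = 11.8333

11.8333


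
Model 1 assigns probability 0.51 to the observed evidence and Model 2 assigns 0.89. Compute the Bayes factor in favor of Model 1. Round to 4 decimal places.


BF = P(data|M1) / P(data|M2)
= 0.51 / 0.89 = 0.573

0.573


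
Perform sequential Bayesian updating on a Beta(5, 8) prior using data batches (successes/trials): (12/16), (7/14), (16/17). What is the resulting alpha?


Accumulate successes: 35
Posterior alpha = prior alpha + sum of successes
= 5 + 35 = 40

40


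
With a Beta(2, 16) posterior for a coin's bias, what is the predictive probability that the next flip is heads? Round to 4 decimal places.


The predictive probability equals the posterior mean.
P(next = heads) = alpha / (alpha + beta)
= 2 / 18 = 0.1111

0.1111


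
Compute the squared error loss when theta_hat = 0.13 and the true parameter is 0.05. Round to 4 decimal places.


L = (theta_hat - theta_true)^2
= (0.13 - 0.05)^2
= 0.08^2 = 0.0064

0.0064


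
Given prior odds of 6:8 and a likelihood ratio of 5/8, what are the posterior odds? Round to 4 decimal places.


Posterior odds = prior odds * LR
Prior odds = 6/8 = 0.75
LR = 5/8 = 0.625
Posterior odds = 0.75 * 0.625 = 0.4688

0.4688


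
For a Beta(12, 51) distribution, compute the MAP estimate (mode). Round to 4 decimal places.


MAP = mode = (a-1)/(a+b-2)
= (12-1)/(12+51-2)
= 11/61 = 0.1803

0.1803


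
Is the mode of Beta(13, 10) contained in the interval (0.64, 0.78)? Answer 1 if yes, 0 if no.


Mode = (a-1)/(a+b-2) = 12/21 = 0.5714
Interval: (0.64, 0.78)
Contains mode? 0

0


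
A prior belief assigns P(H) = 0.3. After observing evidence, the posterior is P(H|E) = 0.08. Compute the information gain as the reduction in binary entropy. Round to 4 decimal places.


H(prior) = -0.3*log2(0.3) - 0.7*log2(0.7)
= 0.8813
H(post) = -0.08*log2(0.08) - 0.92*log2(0.92)
= 0.4022
IG = 0.8813 - 0.4022 = 0.4791

0.4791


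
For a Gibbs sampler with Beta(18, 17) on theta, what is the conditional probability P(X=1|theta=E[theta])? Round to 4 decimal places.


E[theta] = 18/(18+17) = 0.5143
P(X=1|theta) = theta = 0.5143

0.5143


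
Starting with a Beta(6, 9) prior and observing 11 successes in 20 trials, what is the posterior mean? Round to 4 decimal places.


Posterior parameters: alpha = 6 + 11 = 17
beta = 9 + 9 = 18
Posterior mean = alpha / (alpha + beta) = 17 / 35
= 0.4857

0.4857


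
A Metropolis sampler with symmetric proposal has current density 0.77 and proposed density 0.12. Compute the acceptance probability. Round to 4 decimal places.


For symmetric proposals, acceptance = min(1, pi(x*)/pi(x))
= min(1, 0.12/0.77)
= min(1, 0.1558) = 0.1558

0.1558


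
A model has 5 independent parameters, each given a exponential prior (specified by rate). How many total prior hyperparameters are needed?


Each exponential prior needs 1 hyperparameter (rate).
Total = 1 * 5 = 5

5


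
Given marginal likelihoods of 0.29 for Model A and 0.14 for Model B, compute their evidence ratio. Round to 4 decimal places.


Ratio = ML(A) / ML(B) = 0.29/0.14
= 2.0714

2.0714


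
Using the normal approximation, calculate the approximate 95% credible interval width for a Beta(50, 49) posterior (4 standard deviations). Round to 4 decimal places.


Var(Beta) = 50*49/(99^2 * 100) = 0.0025
SD = 0.05
Width ~ 4*SD = 0.2

0.2


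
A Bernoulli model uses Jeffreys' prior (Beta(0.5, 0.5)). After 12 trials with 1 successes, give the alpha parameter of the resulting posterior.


Posterior = Beta(prior_alpha + successes, prior_beta + failures)
= Beta(0.5 + 1, 0.5 + 11)
Posterior alpha = 0.5 + k = 0.5 + 1 = 1.5

1.5


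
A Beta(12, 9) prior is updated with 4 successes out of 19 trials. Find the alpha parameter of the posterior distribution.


In the Beta-Binomial conjugate update:
alpha_post = alpha_prior + successes
= 12 + 4
= 16

16


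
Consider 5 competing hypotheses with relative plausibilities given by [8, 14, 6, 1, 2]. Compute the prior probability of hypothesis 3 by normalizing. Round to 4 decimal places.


Sum of weights = 8 + 14 + 6 + 1 + 2 = 31
Normalized prior for H3 = 6 / 31
= 0.1935

0.1935


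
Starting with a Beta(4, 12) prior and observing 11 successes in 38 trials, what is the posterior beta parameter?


Posterior beta = prior beta + failures
Failures = 38 - 11 = 27
beta_post = 12 + 27 = 39

39


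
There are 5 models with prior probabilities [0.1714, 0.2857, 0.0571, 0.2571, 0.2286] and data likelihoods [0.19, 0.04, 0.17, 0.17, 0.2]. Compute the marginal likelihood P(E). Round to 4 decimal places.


P(E) = sum over models of P(M_i) * P(E|M_i)
= 0.1714*0.19 + 0.2857*0.04 + 0.0571*0.17 + 0.2571*0.17 + 0.2286*0.2
= 0.1431

0.1431


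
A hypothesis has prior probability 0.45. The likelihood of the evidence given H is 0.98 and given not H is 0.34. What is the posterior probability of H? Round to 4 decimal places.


Using Bayes' theorem:
P(E) = 0.45 * 0.98 + 0.55 * 0.34
P(E) = 0.628
P(H|E) = (0.45 * 0.98) / 0.628 = 0.7022

0.7022


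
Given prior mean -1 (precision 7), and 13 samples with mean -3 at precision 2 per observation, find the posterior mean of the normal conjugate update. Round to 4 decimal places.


The posterior mean is a precision-weighted average of prior and data.
Post. prec. = 7 + 26 = 33
Post. mean = (-7 + -78)/33 = -85/33 = -2.5758

-2.5758


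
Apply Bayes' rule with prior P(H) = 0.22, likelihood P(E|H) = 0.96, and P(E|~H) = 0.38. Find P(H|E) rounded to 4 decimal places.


Step 1: Compute marginal P(E) = P(E|H)P(H) + P(E|~H)P(~H)
= 0.96*0.22 + 0.38*0.78 = 0.5076
Step 2: P(H|E) = P(E|H)P(H)/P(E) = 0.2112/0.5076
= 0.4161

0.4161


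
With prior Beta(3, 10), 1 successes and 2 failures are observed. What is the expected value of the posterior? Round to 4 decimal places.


Posterior = Beta(4, 12)
E[theta] = alpha/(alpha+beta)
= 4/16 = 0.25

0.25


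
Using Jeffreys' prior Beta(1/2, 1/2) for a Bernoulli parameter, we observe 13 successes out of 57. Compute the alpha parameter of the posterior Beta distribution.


Conjugate update: Beta(0.5 + k, 0.5 + n - k).
k = 13, n - k = 44
Posterior alpha = 0.5 + k = 0.5 + 13 = 13.5

13.5


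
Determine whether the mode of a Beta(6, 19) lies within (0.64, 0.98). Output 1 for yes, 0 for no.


First find the mode: (a-1)/(a+b-2) = 0.2174
Is 0.2174 in (0.64, 0.98)? 0

0


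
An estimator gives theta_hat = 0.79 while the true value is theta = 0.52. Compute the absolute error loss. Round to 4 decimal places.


The absolute error loss is |theta_hat - theta|
= |0.79 - 0.52|
= 0.27

0.27


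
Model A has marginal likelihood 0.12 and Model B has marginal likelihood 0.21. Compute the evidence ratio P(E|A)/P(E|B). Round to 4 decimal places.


Evidence ratio = P(E|A) / P(E|B)
= 0.12 / 0.21
= 0.5714

0.5714


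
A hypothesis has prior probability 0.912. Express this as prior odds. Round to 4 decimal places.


Odds = P(H) / P(not H) = 0.912 / 0.088
= 10.3636

10.3636


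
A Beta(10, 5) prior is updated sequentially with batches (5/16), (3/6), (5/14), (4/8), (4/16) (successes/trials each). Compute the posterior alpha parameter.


Sequential conjugate updating is equivalent to a single batch update.
Total successes across all batches = 21
alpha_posterior = alpha_prior + total_successes = 10 + 21
= 31

31


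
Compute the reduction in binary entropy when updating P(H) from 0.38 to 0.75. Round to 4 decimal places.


H_before = -p*log2(p) - (1-p)*log2(1-p) for p=0.38: 0.958
H_after for p=0.75: 0.8113
Reduction = 0.958 - 0.8113 = 0.1468

0.1468


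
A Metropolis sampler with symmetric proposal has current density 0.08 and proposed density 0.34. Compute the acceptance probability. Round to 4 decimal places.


For symmetric proposals, acceptance = min(1, pi(x*)/pi(x))
= min(1, 0.34/0.08)
= min(1, 4.25) = 1.0

1.0


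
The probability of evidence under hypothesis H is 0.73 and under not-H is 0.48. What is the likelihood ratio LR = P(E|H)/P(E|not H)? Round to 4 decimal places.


LR = 0.73 / 0.48
= 1.5208

1.5208


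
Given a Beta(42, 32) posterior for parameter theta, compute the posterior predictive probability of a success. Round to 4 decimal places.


For a Beta-Bernoulli model, the predictive probability is the mean:
P(success) = 42/(42+32) = 42/74 = 0.5676

0.5676


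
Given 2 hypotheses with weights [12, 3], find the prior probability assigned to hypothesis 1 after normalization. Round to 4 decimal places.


To normalize, divide each weight by the sum of all weights.
Sum = 15
Prior(H1) = 12/15 = 0.8

0.8


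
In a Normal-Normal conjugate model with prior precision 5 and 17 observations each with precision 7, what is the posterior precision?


Posterior precision = prior precision + n * observation precision
= 5 + 17 * 7
= 5 + 119 = 124

124


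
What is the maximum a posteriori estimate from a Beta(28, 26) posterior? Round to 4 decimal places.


The MAP estimate equals the mode of the distribution.
Mode of Beta(a,b) = (a-1)/(a+b-2)
= 27/52
= 0.5192

0.5192


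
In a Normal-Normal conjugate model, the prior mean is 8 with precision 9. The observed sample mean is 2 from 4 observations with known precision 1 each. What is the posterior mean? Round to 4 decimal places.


Posterior precision = tau0 + n*tau = 9 + 4*1 = 13
Posterior mean = (tau0*mu0 + n*tau*xbar) / posterior_precision
= (9*8 + 4*1*2) / 13
= 80 / 13 = 6.1538

6.1538


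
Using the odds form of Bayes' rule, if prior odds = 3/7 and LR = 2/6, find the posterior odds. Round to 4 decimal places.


Bayes' rule in odds form: posterior odds = prior odds * LR
= (3 * 2) / (7 * 6)
= 6/42 = 0.1429

0.1429


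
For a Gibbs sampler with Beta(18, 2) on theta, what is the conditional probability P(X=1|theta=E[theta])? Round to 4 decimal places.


E[theta] = 18/(18+2) = 0.9
P(X=1|theta) = theta = 0.9

0.9


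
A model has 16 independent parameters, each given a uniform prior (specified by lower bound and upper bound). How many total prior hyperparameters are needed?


Each uniform prior needs 2 hyperparameters (lower bound and upper bound).
Total = 2 * 16 = 32

32


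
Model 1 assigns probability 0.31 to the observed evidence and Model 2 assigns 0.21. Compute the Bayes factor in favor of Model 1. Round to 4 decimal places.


BF = P(data|M1) / P(data|M2)
= 0.31 / 0.21 = 1.4762

1.4762


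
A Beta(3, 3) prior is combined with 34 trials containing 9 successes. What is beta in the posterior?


In conjugate updating:
beta_posterior = beta_prior + (n - k)
= 3 + (34 - 9)
= 3 + 25 = 28

28


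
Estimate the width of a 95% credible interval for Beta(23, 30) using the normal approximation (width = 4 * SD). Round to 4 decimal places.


For Beta(a,b): Var = ab/((a+b)^2(a+b+1))
Var = 0.0045, SD = 0.0674
Approximate 95% CI width = 4 * 0.0674 = 0.2698

0.2698


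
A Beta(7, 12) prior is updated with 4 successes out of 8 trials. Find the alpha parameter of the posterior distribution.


In the Beta-Binomial conjugate update:
alpha_post = alpha_prior + successes
= 7 + 4
= 11

11


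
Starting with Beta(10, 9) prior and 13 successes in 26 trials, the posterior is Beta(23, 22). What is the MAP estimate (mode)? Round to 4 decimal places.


The mode of Beta(a, b) when a > 1 and b > 1 is (a-1)/(a+b-2)
= (23 - 1) / (23 + 22 - 2)
= 22 / 43
= 0.5116

0.5116


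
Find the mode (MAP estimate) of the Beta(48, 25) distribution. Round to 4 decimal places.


For Beta(a,b) with a,b > 1:
Mode = (a-1)/(a+b-2) = (48-1)/(73-2)
= 47/71 = 0.662

0.662


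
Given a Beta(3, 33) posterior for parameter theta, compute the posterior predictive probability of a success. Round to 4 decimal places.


For a Beta-Bernoulli model, the predictive probability is the mean:
P(success) = 3/(3+33) = 3/36 = 0.0833

0.0833


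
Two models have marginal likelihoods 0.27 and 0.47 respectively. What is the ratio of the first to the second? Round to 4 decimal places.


Evidence ratio = 0.27 / 0.47
= 0.5745

0.5745


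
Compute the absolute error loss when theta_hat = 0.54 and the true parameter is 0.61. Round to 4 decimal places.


L = |theta_hat - theta_true|
= |0.54 - 0.61| = 0.07

0.07


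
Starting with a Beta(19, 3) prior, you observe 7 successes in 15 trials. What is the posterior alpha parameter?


For a Beta-Binomial conjugate model:
Posterior alpha = prior alpha + number of successes
= 19 + 7 = 26

26


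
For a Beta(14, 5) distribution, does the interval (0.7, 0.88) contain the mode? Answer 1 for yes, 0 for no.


Mode of Beta(a,b) = (a-1)/(a+b-2)
= (14-1)/(14+5-2) = 0.7647
Check: 0.7 <= 0.7647 <= 0.88?
Result: 1

1


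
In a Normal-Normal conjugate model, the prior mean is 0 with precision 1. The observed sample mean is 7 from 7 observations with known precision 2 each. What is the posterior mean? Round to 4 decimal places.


Posterior precision = tau0 + n*tau = 1 + 7*2 = 15
Posterior mean = (tau0*mu0 + n*tau*xbar) / posterior_precision
= (1*0 + 7*2*7) / 15
= 98 / 15 = 6.5333

6.5333


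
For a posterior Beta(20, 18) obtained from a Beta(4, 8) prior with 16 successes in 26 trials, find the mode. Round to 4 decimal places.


Mode = (alpha - 1) / (alpha + beta - 2)
= 19 / 36
= 0.5278

0.5278


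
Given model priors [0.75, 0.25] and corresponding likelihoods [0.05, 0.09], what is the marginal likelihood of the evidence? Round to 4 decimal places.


P(E) = sum_i P(M_i) P(E|M_i)
= 0.0375 + 0.0225
= 0.06

0.06


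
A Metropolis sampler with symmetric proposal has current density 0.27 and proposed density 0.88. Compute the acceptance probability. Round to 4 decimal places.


For symmetric proposals, acceptance = min(1, pi(x*)/pi(x))
= min(1, 0.88/0.27)
= min(1, 3.2593) = 1.0

1.0


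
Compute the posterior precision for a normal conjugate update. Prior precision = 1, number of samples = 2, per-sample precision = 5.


tau_post = tau_0 + n * tau
= 1 + 2 * 5 = 11

11


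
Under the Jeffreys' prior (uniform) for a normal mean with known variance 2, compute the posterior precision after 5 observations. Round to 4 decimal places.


Prior precision = 0 (flat prior).
Post. prec. = 0 + n/var = 5/2 = 2.5

2.5


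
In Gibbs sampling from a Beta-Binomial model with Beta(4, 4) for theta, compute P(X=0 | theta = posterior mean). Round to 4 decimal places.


Posterior mean = alpha/(alpha+beta) = 4/8 = 0.5
P(X=0|theta=mean) = 1 - theta = 0.5

0.5


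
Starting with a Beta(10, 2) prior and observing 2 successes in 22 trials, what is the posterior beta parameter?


Posterior beta = prior beta + failures
Failures = 22 - 2 = 20
beta_post = 2 + 20 = 22

22


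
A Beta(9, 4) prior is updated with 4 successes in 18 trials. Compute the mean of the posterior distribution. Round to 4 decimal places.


After update: Beta(13, 18)
Mean = 13 / (13 + 18) = 13 / 31
= 0.4194

0.4194


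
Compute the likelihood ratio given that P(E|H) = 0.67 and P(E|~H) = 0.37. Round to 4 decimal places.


LR = P(E|H) / P(E|~H)
= 0.67 / 0.37 = 1.8108

1.8108


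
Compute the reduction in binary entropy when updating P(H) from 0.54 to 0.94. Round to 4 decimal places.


H_before = -p*log2(p) - (1-p)*log2(1-p) for p=0.54: 0.9954
H_after for p=0.94: 0.3274
Reduction = 0.9954 - 0.3274 = 0.6679

0.6679


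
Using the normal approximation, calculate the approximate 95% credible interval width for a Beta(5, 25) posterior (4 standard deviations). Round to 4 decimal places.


Var(Beta) = 5*25/(30^2 * 31) = 0.0045
SD = 0.0669
Width ~ 4*SD = 0.2677

0.2677


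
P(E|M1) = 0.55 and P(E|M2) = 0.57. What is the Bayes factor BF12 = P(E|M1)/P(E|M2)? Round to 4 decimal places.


Bayes factor BF12 = P(E|M1) / P(E|M2)
= 0.55 / 0.57
= 0.9649

0.9649


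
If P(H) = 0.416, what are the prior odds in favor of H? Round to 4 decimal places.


Prior odds = P(H) / (1 - P(H))
= 0.416 / 0.584
= 0.7123

0.7123


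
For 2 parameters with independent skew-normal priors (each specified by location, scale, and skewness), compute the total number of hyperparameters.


A skew-normal prior has 3 hyperparameters per parameter.
Total = 2 * 3 = 6

6


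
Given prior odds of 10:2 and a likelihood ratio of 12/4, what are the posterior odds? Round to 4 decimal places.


Posterior odds = prior odds * LR
Prior odds = 10/2 = 5.0
LR = 12/4 = 3.0
Posterior odds = 5.0 * 3.0 = 15.0

15.0


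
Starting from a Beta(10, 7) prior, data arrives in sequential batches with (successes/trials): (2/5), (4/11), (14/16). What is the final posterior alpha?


In sequential Bayesian updating, we sum all successes.
Total successes = 20
Final alpha = 10 + 20 = 30

30


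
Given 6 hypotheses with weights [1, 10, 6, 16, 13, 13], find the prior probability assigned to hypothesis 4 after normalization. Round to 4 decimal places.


To normalize, divide each weight by the sum of all weights.
Sum = 59
Prior(H4) = 16/59 = 0.2712

0.2712


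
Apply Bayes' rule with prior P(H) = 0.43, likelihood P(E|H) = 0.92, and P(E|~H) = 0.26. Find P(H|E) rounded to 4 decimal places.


Step 1: Compute marginal P(E) = P(E|H)P(H) + P(E|~H)P(~H)
= 0.92*0.43 + 0.26*0.57 = 0.5438
Step 2: P(H|E) = P(E|H)P(H)/P(E) = 0.3956/0.5438
= 0.7275

0.7275


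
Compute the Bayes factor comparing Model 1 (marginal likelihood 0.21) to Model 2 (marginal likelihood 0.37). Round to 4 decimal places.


BF12 = marginal likelihood of M1 / marginal likelihood of M2
= 0.21/0.37
= 0.5676

0.5676


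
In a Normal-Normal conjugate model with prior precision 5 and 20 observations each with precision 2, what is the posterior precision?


Posterior precision = prior precision + n * observation precision
= 5 + 20 * 2
= 5 + 40 = 45

45


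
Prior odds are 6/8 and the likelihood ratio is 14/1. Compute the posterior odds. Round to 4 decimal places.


Posterior odds = prior odds * likelihood ratio
= (6/8) * (14/1)
= 84 / 8
= 10.5

10.5


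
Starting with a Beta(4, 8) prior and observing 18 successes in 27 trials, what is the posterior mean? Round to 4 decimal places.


Posterior parameters: alpha = 4 + 18 = 22
beta = 8 + 9 = 17
Posterior mean = alpha / (alpha + beta) = 22 / 39
= 0.5641

0.5641


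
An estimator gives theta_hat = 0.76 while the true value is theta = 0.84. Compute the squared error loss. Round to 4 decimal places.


The squared error loss is (theta_hat - theta)^2
= (0.76 - 0.84)^2
= (-0.08)^2 = 0.0064

0.0064


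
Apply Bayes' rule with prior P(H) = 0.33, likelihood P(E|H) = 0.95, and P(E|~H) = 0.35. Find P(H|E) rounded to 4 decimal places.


Step 1: Compute marginal P(E) = P(E|H)P(H) + P(E|~H)P(~H)
= 0.95*0.33 + 0.35*0.67 = 0.548
Step 2: P(H|E) = P(E|H)P(H)/P(E) = 0.3135/0.548
= 0.5721

0.5721


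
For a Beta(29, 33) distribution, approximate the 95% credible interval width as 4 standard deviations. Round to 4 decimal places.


Variance of Beta(a,b) = ab / ((a+b)^2 * (a+b+1))
= 29*33 / ((62)^2 * 63)
= 0.004
SD = sqrt(0.004) = 0.0629
Width = 4 * SD = 0.2515

0.2515


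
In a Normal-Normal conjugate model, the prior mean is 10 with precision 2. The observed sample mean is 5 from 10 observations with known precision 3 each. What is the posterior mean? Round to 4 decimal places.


Posterior precision = tau0 + n*tau = 2 + 10*3 = 32
Posterior mean = (tau0*mu0 + n*tau*xbar) / posterior_precision
= (2*10 + 10*3*5) / 32
= 170 / 32 = 5.3125

5.3125


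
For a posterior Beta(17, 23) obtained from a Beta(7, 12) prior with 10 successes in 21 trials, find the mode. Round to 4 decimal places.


Mode = (alpha - 1) / (alpha + beta - 2)
= 16 / 38
= 0.4211

0.4211


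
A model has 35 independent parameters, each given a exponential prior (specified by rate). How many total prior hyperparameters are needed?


Each exponential prior needs 1 hyperparameter (rate).
Total = 1 * 35 = 35

35


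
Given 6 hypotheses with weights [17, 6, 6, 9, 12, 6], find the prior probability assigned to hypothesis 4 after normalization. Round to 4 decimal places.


To normalize, divide each weight by the sum of all weights.
Sum = 56
Prior(H4) = 9/56 = 0.1607

0.1607


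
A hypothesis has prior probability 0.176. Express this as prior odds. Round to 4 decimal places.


Odds = P(H) / P(not H) = 0.176 / 0.824
= 0.2136

0.2136


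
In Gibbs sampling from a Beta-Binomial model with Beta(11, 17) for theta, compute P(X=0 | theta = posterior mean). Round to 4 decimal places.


Posterior mean = alpha/(alpha+beta) = 11/28 = 0.3929
P(X=0|theta=mean) = 1 - theta = 0.6071

0.6071


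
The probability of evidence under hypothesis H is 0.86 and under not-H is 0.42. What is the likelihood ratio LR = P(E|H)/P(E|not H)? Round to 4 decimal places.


LR = 0.86 / 0.42
= 2.0476

2.0476


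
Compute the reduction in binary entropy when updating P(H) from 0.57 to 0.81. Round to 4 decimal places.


H_before = -p*log2(p) - (1-p)*log2(1-p) for p=0.57: 0.9858
H_after for p=0.81: 0.7015
Reduction = 0.9858 - 0.7015 = 0.2843

0.2843


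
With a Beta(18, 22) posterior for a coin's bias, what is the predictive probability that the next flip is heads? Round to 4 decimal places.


The predictive probability equals the posterior mean.
P(next = heads) = alpha / (alpha + beta)
= 18 / 40 = 0.45

0.45


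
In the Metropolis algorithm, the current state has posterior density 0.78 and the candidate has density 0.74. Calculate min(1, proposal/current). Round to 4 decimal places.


Ratio = 0.74/0.78 = 0.9487
Acceptance probability = min(1, 0.9487)
= 0.9487

0.9487


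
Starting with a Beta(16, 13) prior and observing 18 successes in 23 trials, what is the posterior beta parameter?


Posterior beta = prior beta + failures
Failures = 23 - 18 = 5
beta_post = 13 + 5 = 18

18


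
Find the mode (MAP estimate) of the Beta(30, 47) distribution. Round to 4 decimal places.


For Beta(a,b) with a,b > 1:
Mode = (a-1)/(a+b-2) = (30-1)/(77-2)
= 29/75 = 0.3867

0.3867


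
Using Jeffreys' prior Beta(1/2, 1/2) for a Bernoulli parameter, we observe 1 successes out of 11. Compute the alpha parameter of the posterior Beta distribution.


Conjugate update: Beta(0.5 + k, 0.5 + n - k).
k = 1, n - k = 10
Posterior alpha = 0.5 + k = 0.5 + 1 = 1.5

1.5


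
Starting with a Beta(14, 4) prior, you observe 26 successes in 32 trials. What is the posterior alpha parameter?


For a Beta-Binomial conjugate model:
Posterior alpha = prior alpha + number of successes
= 14 + 26 = 40

40


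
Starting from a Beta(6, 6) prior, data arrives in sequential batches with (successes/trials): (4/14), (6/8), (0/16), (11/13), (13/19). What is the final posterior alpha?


In sequential Bayesian updating, we sum all successes.
Total successes = 34
Final alpha = 6 + 34 = 40

40


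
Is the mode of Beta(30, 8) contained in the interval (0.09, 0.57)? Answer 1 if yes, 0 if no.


Mode = (a-1)/(a+b-2) = 29/36 = 0.8056
Interval: (0.09, 0.57)
Contains mode? 0

0


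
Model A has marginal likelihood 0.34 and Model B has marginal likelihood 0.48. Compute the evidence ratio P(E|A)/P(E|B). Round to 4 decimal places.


Evidence ratio = P(E|A) / P(E|B)
= 0.34 / 0.48
= 0.7083

0.7083


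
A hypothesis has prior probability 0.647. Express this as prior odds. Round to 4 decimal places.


Odds = P(H) / P(not H) = 0.647 / 0.353
= 1.8329

1.8329


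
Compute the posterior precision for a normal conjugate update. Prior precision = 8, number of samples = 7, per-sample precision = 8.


tau_post = tau_0 + n * tau
= 8 + 7 * 8 = 64

64


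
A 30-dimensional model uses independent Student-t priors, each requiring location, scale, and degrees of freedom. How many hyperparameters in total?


Per parameter: 3 (location, scale, and degrees of freedom).
Total = 30 * 3 = 90

90


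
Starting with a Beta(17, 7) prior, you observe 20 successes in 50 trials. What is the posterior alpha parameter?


For a Beta-Binomial conjugate model:
Posterior alpha = prior alpha + number of successes
= 17 + 20 = 37

37


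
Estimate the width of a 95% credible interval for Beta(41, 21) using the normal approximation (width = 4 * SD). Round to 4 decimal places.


For Beta(a,b): Var = ab/((a+b)^2(a+b+1))
Var = 0.0036, SD = 0.0596
Approximate 95% CI width = 4 * 0.0596 = 0.2385

0.2385


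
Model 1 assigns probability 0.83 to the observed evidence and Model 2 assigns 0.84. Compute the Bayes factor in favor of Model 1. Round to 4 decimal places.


BF = P(data|M1) / P(data|M2)
= 0.83 / 0.84 = 0.9881

0.9881


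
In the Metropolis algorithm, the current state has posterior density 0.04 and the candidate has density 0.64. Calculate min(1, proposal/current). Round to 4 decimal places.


Ratio = 0.64/0.04 = 16.0
Acceptance probability = min(1, 16.0)
= 1.0

1.0


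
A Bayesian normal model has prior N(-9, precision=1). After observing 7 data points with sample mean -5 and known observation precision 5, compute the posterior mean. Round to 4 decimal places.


Posterior mean = (prior_precision * prior_mean + n * data_precision * data_mean) / (prior_precision + n * data_precision)
Numerator = 1*-9 + 7*5*-5 = -184
Denominator = 1 + 7*5 = 36
Posterior mean = -5.1111

-5.1111


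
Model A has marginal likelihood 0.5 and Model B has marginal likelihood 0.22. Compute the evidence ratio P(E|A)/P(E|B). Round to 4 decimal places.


Evidence ratio = P(E|A) / P(E|B)
= 0.5 / 0.22
= 2.2727

2.2727


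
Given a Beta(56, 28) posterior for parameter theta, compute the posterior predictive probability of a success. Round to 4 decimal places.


For a Beta-Bernoulli model, the predictive probability is the mean:
P(success) = 56/(56+28) = 56/84 = 0.6667

0.6667


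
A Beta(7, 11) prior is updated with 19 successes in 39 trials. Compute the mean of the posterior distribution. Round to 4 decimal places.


After update: Beta(26, 31)
Mean = 26 / (26 + 31) = 26 / 57
= 0.4561

0.4561


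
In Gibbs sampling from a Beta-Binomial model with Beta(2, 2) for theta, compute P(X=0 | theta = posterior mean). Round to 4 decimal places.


Posterior mean = alpha/(alpha+beta) = 2/4 = 0.5
P(X=0|theta=mean) = 1 - theta = 0.5

0.5


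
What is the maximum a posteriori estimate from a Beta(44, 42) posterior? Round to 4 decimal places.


The MAP estimate equals the mode of the distribution.
Mode of Beta(a,b) = (a-1)/(a+b-2)
= 43/84
= 0.5119

0.5119


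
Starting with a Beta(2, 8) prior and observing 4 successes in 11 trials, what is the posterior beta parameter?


Posterior beta = prior beta + failures
Failures = 11 - 4 = 7
beta_post = 8 + 7 = 15

15


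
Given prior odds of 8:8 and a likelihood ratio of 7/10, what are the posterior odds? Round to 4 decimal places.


Posterior odds = prior odds * LR
Prior odds = 8/8 = 1.0
LR = 7/10 = 0.7
Posterior odds = 1.0 * 0.7 = 0.7

0.7


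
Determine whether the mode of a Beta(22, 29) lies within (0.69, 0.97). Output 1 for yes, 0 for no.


First find the mode: (a-1)/(a+b-2) = 0.4286
Is 0.4286 in (0.69, 0.97)? 0

0


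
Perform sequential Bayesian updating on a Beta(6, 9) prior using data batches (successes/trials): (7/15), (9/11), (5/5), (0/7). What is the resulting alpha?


Accumulate successes: 21
Posterior alpha = prior alpha + sum of successes
= 6 + 21 = 27

27


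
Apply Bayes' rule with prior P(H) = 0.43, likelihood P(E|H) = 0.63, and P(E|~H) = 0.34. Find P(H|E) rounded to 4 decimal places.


Step 1: Compute marginal P(E) = P(E|H)P(H) + P(E|~H)P(~H)
= 0.63*0.43 + 0.34*0.57 = 0.4647
Step 2: P(H|E) = P(E|H)P(H)/P(E) = 0.2709/0.4647
= 0.583

0.583


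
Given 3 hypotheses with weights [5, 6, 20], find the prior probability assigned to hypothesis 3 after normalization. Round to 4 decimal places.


To normalize, divide each weight by the sum of all weights.
Sum = 31
Prior(H3) = 20/31 = 0.6452

0.6452


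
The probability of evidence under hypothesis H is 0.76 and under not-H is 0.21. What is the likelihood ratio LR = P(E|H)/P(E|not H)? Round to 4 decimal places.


LR = 0.76 / 0.21
= 3.619

3.619


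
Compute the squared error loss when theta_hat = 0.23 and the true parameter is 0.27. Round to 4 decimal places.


L = (theta_hat - theta_true)^2
= (0.23 - 0.27)^2
= -0.04^2 = 0.0016

0.0016


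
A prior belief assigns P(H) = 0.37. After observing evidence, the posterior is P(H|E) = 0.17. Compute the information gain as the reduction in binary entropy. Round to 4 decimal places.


H(prior) = -0.37*log2(0.37) - 0.63*log2(0.63)
= 0.9507
H(post) = -0.17*log2(0.17) - 0.83*log2(0.83)
= 0.6577
IG = 0.9507 - 0.6577 = 0.293

0.293


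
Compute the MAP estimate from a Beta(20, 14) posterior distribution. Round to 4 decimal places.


MAP = mode of Beta distribution
= (alpha - 1)/(alpha + beta - 2)
= (20-1)/(20+14-2)
= 19/32 = 0.5938

0.5938


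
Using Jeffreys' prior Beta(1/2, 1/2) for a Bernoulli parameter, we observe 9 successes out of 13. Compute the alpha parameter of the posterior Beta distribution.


Conjugate update: Beta(0.5 + k, 0.5 + n - k).
k = 9, n - k = 4
Posterior alpha = 0.5 + k = 0.5 + 9 = 9.5

9.5


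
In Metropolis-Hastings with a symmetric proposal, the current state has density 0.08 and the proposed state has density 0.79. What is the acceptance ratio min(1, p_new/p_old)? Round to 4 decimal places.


Ratio = p_new / p_old = 0.79 / 0.08 = 9.875
Acceptance = min(1, 9.875) = 1.0

1.0


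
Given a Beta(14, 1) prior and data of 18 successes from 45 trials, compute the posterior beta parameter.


Number of failures = 45 - 18 = 27
Posterior beta = 1 + 27 = 28

28


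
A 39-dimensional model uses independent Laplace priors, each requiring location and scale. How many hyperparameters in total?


Per parameter: 2 (location and scale).
Total = 39 * 2 = 78

78


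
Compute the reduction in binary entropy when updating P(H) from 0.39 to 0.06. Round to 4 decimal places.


H_before = -p*log2(p) - (1-p)*log2(1-p) for p=0.39: 0.9648
H_after for p=0.06: 0.3274
Reduction = 0.9648 - 0.3274 = 0.6374

0.6374


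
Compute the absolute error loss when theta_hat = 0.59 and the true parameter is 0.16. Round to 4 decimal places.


L = |theta_hat - theta_true|
= |0.59 - 0.16| = 0.43

0.43


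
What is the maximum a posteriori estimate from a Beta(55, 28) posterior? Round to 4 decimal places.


The MAP estimate equals the mode of the distribution.
Mode of Beta(a,b) = (a-1)/(a+b-2)
= 54/81
= 0.6667

0.6667


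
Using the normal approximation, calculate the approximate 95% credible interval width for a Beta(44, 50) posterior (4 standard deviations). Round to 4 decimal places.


Var(Beta) = 44*50/(94^2 * 95) = 0.0026
SD = 0.0512
Width ~ 4*SD = 0.2048

0.2048


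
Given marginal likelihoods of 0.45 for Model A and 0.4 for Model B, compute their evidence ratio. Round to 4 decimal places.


Ratio = ML(A) / ML(B) = 0.45/0.4
= 1.125

1.125


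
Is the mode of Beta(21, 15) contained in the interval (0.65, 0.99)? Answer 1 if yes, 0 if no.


Mode = (a-1)/(a+b-2) = 20/34 = 0.5882
Interval: (0.65, 0.99)
Contains mode? 0

0


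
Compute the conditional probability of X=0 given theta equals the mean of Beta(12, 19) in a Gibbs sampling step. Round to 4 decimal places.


Mean of Beta(12, 19) = 0.3871
P(X=0 | theta=0.3871) = 0.6129

0.6129


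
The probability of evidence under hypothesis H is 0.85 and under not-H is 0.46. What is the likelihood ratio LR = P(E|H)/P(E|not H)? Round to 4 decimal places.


LR = 0.85 / 0.46
= 1.8478

1.8478


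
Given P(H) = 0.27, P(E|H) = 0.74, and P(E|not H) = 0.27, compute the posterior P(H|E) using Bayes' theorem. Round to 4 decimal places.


By Bayes' theorem: P(H|E) = P(E|H)*P(H) / P(E)
P(E) = P(E|H)*P(H) + P(E|not H)*P(not H)
P(E) = 0.74*0.27 + 0.27*0.73 = 0.3969
P(H|E) = 0.74*0.27 / 0.3969 = 0.5034

0.5034


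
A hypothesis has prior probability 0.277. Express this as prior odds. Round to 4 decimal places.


Odds = P(H) / P(not H) = 0.277 / 0.723
= 0.3831

0.3831


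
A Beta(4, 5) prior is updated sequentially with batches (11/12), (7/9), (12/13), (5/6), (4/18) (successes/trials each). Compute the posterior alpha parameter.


Sequential conjugate updating is equivalent to a single batch update.
Total successes across all batches = 39
alpha_posterior = alpha_prior + total_successes = 4 + 39
= 43

43


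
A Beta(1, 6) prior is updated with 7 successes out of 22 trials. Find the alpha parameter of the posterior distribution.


In the Beta-Binomial conjugate update:
alpha_post = alpha_prior + successes
= 1 + 7
= 8

8


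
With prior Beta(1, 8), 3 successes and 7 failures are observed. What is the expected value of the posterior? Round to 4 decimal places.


Posterior = Beta(4, 15)
E[theta] = alpha/(alpha+beta)
= 4/19 = 0.2105

0.2105


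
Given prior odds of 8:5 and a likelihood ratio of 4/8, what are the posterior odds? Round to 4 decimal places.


Posterior odds = prior odds * LR
Prior odds = 8/5 = 1.6
LR = 4/8 = 0.5
Posterior odds = 1.6 * 0.5 = 0.8

0.8


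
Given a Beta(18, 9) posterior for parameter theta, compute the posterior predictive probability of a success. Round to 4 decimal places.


For a Beta-Bernoulli model, the predictive probability is the mean:
P(success) = 18/(18+9) = 18/27 = 0.6667

0.6667


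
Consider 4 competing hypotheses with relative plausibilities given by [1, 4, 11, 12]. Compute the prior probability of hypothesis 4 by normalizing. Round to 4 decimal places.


Sum of weights = 1 + 4 + 11 + 12 = 28
Normalized prior for H4 = 12 / 28
= 0.4286

0.4286


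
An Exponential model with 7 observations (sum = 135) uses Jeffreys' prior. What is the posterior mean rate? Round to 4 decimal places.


Posterior Gamma(7, 135)
E[lambda] = 7/135 = 0.0519

0.0519


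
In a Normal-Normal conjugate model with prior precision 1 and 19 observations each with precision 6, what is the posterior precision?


Posterior precision = prior precision + n * observation precision
= 1 + 19 * 6
= 1 + 114 = 115

115


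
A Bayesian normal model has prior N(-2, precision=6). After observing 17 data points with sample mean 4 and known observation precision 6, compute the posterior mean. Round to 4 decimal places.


Posterior mean = (prior_precision * prior_mean + n * data_precision * data_mean) / (prior_precision + n * data_precision)
Numerator = 6*-2 + 17*6*4 = 396
Denominator = 6 + 17*6 = 108
Posterior mean = 3.6667

3.6667


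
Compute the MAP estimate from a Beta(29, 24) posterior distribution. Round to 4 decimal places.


MAP = mode of Beta distribution
= (alpha - 1)/(alpha + beta - 2)
= (29-1)/(29+24-2)
= 28/51 = 0.549

0.549


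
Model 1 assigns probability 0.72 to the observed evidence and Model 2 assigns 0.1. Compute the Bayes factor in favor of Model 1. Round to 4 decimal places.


BF = P(data|M1) / P(data|M2)
= 0.72 / 0.1 = 7.2

7.2


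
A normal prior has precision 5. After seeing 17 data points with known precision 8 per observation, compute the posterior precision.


In the conjugate normal model, precisions add:
tau_posterior = tau_prior + n * tau_data
= 5 + 17*8 = 141

141


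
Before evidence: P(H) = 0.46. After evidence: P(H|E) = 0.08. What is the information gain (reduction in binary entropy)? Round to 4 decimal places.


Prior entropy = 0.9954
Posterior entropy = 0.4022
Information gain = 0.9954 - 0.4022 = 0.5932

0.5932


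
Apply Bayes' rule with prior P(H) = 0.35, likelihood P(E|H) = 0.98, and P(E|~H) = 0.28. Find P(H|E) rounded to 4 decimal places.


Step 1: Compute marginal P(E) = P(E|H)P(H) + P(E|~H)P(~H)
= 0.98*0.35 + 0.28*0.65 = 0.525
Step 2: P(H|E) = P(E|H)P(H)/P(E) = 0.343/0.525
= 0.6533

0.6533


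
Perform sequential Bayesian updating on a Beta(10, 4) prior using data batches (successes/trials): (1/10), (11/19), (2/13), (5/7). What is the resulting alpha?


Accumulate successes: 19
Posterior alpha = prior alpha + sum of successes
= 10 + 19 = 29

29


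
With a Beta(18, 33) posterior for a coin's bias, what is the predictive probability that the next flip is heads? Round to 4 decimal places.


The predictive probability equals the posterior mean.
P(next = heads) = alpha / (alpha + beta)
= 18 / 51 = 0.3529

0.3529


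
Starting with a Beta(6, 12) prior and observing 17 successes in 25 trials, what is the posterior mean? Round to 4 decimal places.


Posterior parameters: alpha = 6 + 17 = 23
beta = 12 + 8 = 20
Posterior mean = alpha / (alpha + beta) = 23 / 43
= 0.5349

0.5349


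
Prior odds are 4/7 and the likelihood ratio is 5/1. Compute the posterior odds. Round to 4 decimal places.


Posterior odds = prior odds * likelihood ratio
= (4/7) * (5/1)
= 20 / 7
= 2.8571

2.8571


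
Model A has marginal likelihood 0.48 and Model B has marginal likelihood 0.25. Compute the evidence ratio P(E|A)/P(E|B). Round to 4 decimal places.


Evidence ratio = P(E|A) / P(E|B)
= 0.48 / 0.25
= 1.92

1.92


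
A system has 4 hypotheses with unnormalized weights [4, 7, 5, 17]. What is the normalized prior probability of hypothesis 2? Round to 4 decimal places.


The normalized prior is the weight divided by the total.
Total weight = 33
P(H2) = 7 / 33 = 0.2121

0.2121


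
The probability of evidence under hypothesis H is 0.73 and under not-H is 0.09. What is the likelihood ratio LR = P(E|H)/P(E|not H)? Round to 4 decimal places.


LR = 0.73 / 0.09
= 8.1111

8.1111


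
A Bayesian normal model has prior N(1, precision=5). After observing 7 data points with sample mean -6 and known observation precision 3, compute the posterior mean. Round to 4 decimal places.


Posterior mean = (prior_precision * prior_mean + n * data_precision * data_mean) / (prior_precision + n * data_precision)
Numerator = 5*1 + 7*3*-6 = -121
Denominator = 5 + 7*3 = 26
Posterior mean = -4.6538

-4.6538


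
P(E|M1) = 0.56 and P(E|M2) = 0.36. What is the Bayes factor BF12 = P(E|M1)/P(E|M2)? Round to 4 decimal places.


Bayes factor BF12 = P(E|M1) / P(E|M2)
= 0.56 / 0.36
= 1.5556

1.5556


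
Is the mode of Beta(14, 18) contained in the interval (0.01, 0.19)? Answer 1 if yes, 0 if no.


Mode = (a-1)/(a+b-2) = 13/30 = 0.4333
Interval: (0.01, 0.19)
Contains mode? 0

0


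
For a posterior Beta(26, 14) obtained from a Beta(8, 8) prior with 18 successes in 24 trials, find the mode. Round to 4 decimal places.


Mode = (alpha - 1) / (alpha + beta - 2)
= 25 / 38
= 0.6579

0.6579


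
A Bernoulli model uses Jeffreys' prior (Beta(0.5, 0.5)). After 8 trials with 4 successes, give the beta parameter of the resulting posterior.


Posterior = Beta(prior_alpha + successes, prior_beta + failures)
= Beta(0.5 + 4, 0.5 + 4)
Posterior beta = 0.5 + (n - k) = 0.5 + 4 = 4.5

4.5


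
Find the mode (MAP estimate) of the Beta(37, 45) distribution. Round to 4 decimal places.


For Beta(a,b) with a,b > 1:
Mode = (a-1)/(a+b-2) = (37-1)/(82-2)
= 36/80 = 0.45

0.45


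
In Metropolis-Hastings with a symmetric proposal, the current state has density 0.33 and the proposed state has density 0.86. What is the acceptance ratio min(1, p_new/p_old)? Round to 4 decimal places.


Ratio = p_new / p_old = 0.86 / 0.33 = 2.6061
Acceptance = min(1, 2.6061) = 1.0

1.0
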